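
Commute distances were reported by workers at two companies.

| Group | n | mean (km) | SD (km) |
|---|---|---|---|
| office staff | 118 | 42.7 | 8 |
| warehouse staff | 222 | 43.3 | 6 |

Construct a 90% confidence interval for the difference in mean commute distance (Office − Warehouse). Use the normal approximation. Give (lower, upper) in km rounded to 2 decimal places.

Per-group SEs: s₁/√n₁ = 8/√118 = 0.7365, s₂/√n₂ = 6/√222 = 0.4027.
Unpooled SE of the difference: √(0.54243225 + 0.16216729) = 0.8394.
Margin of error = z* · SE = 1.645 × 0.8394 = 1.3808.
x̄₁ − x̄₂ = 42.7 − 43.3 = -0.6000.
CI: -0.6000 ± 1.3808 = (-1.98, 0.78).

(-1.98, 0.78)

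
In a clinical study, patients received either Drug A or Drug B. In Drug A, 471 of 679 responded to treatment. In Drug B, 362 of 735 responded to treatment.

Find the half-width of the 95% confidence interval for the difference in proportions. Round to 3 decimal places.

Sample proportions: 471/679 = 0.6937, 362/735 = 0.4925.
Each SE is √(p̂(1−p̂)/n): √(0.6937·0.3063/679) = 0.01769 and √(0.4925·0.5075/735) = 0.01844.
SE(p̂₁ − p̂₂) = √(SE₁² + SE₂²) = √(0.0003129361 + 0.0003400336) = 0.02555, since the two samples are independent.
At 95% confidence z* = 1.960; margin = 1.960 × 0.02555 = 0.05008.

0.050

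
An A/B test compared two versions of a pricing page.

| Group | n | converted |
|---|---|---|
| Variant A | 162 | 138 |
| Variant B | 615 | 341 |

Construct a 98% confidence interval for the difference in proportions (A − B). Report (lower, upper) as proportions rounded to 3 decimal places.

Sample proportions: 138/162 = 0.8519, 341/615 = 0.5545.
Each SE is √(p̂(1−p̂)/n): √(0.8519·0.1481/162) = 0.02791 and √(0.5545·0.4455/615) = 0.02004.
SE(p̂₁ − p̂₂) = √(SE₁² + SE₂²) = √(0.0007789681 + 0.0004016016) = 0.03436, since the two samples are independent.
At 98% confidence z* = 2.326; margin = 2.326 × 0.03436 = 0.07992.
The difference is 0.8519 − 0.5545 = 0.2974, so the interval is 0.2974 ± 0.07992 = (0.217, 0.377).

(0.217, 0.377)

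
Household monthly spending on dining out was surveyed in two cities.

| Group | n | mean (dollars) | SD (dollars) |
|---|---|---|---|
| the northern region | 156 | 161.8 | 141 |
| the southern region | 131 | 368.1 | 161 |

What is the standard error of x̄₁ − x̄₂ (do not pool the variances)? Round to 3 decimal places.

Per-group SEs: s₁/√n₁ = 141/√156 = 11.2890, s₂/√n₂ = 161/√131 = 14.0666.
Unpooled SE of the difference: √(127.441521 + 197.86923556) = 18.0364.

18.036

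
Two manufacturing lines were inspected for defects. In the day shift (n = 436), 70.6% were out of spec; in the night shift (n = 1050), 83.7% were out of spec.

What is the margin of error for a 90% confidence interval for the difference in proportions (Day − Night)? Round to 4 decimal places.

0.0405

SE₁ = √(p̂₁(1−p̂₁)/n₁) = √(0.7060·0.2940/436) = 0.02182; SE₂ = √(0.8370·0.1630/1050) = 0.01140.
Independent samples: SE of the difference = √(SE₁² + SE₂²) = √(0.0004761124 + 0.00012996) = 0.02462.
z* for 90% confidence is 1.645, so the margin of error is 1.645 × 0.02462 = 0.04050.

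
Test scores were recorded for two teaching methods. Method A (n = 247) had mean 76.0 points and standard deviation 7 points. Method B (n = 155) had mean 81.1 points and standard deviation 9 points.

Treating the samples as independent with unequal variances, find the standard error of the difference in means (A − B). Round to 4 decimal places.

0.8491

Standard errors of each mean: 7/√247 = 0.4454 and 9/√155 = 0.7229.
SE(x̄₁ − x̄₂) = √(0.4454² + 0.7229²) = 0.8491 for independent samples with unequal variances.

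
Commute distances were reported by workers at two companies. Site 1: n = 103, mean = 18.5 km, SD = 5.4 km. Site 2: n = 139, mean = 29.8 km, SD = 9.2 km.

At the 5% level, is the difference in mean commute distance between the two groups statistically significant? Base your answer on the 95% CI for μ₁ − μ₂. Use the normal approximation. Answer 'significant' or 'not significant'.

Per-group SEs: s₁/√n₁ = 5.4/√103 = 0.5321, s₂/√n₂ = 9.2/√139 = 0.7803.
Unpooled SE of the difference: √(0.28313041 + 0.60886809) = 0.9445.
Margin of error = z* · SE = 1.960 × 0.9445 = 1.8512.
x̄₁ − x̄₂ = 18.5 − 29.8 = -11.3000.
CI: -11.3000 ± 1.8512 = (-13.1512, -9.4488).
The interval (-13.1512, -9.4488) does not contain 0, so the difference is significant.

significant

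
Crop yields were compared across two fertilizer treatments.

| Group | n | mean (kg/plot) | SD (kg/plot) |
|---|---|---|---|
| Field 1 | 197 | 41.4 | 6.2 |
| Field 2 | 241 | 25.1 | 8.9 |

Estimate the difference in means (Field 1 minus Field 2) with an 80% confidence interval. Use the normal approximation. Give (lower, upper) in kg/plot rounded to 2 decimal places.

(15.37, 17.23)

SE₁ = s₁/√n₁ = 6.2/√197 = 0.4417; SE₂ = 8.9/√241 = 0.5733.
Independent samples, unequal variances: SE_diff = √(SE₁² + SE₂²) = √(0.19509889 + 0.32867289) = 0.7237.
z* = 1.282, so margin of error = 1.282 × 0.7237 = 0.9278.
Difference in means = 41.4 − 25.1 = 16.3000.
16.3000 ± 0.9278 → (15.37, 17.23).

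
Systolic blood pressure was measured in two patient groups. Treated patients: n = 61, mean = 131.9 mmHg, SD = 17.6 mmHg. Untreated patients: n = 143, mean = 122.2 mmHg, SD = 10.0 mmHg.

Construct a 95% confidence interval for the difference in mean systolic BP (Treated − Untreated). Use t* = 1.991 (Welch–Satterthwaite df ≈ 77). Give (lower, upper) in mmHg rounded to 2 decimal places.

(4.91, 14.49)

Per-group SEs: s₁/√n₁ = 17.6/√61 = 2.2534, s₂/√n₂ = 10.0/√143 = 0.8362.
Unpooled SE of the difference: √(5.07781156 + 0.69923044) = 2.4035.
Margin of error = t* · SE = 1.991 × 2.4035 = 4.7854.
x̄₁ − x̄₂ = 131.9 − 122.2 = 9.7000.
CI: 9.7000 ± 4.7854 = (4.91, 14.49).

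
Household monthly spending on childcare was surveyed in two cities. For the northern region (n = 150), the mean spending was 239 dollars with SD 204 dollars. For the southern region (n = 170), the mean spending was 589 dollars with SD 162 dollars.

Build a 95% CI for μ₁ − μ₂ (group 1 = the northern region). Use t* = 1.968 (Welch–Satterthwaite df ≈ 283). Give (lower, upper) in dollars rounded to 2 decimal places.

(-390.90, -309.10)

Per-group SEs: s₁/√n₁ = 204/√150 = 16.6565, s₂/√n₂ = 162/√170 = 12.4248.
Unpooled SE of the difference: √(277.43899225 + 154.37565504) = 20.7802.
Margin of error = t* · SE = 1.968 × 20.7802 = 40.8954.
x̄₁ − x̄₂ = 239 − 589 = -350.0000.
CI: -350.0000 ± 40.8954 = (-390.90, -309.10).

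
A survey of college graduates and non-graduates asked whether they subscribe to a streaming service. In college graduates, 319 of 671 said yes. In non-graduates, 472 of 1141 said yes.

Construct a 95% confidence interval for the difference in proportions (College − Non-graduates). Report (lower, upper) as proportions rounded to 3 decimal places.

(0.014, 0.109)

p̂₁ = 319/671 = 0.4754 and p̂₂ = 472/1141 = 0.4137.
SE₁ = √(p̂₁(1−p̂₁)/n₁) = √(0.4754·0.5246/671) = 0.01928; SE₂ = √(0.4137·0.5863/1141) = 0.01458.
Independent samples: SE of the difference = √(SE₁² + SE₂²) = √(0.0003717184 + 0.0002125764) = 0.02417.
z* for 95% confidence is 1.960, so the margin of error is 1.960 × 0.02417 = 0.04737.
Point estimate p̂₁ − p̂₂ = 0.4754 − 0.4137 = 0.0617.
0.0617 ± 0.04737 → (0.014, 0.109).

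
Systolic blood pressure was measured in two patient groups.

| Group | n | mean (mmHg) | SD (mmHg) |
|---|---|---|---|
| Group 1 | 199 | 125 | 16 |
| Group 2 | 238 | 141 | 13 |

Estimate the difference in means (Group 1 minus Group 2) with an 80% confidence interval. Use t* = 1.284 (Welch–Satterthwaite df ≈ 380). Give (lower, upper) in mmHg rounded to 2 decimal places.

Per-group SEs: s₁/√n₁ = 16/√199 = 1.1342, s₂/√n₂ = 13/√238 = 0.8427.
Unpooled SE of the difference: √(1.28640964 + 0.71014329) = 1.4130.
Margin of error = t* · SE = 1.284 × 1.4130 = 1.8143.
x̄₁ − x̄₂ = 125 − 141 = -16.0000.
CI: -16.0000 ± 1.8143 = (-17.81, -14.19).

(-17.81, -14.19)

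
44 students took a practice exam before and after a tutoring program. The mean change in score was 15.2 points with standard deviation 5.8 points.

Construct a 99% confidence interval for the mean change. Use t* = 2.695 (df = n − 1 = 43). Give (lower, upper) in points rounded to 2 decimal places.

Paired design: SE = s_d/√n = 5.8/√44 = 0.8744.
t* = 2.695; margin of error = 2.695 × 0.8744 = 2.3565.
15.2 ± 2.3565 → (12.84, 17.56).

(12.84, 17.56)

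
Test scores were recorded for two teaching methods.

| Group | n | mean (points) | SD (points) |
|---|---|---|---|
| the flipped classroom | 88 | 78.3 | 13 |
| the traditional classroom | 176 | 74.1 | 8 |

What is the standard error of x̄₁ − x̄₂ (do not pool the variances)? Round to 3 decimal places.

1.511

Standard errors of each mean: 13/√88 = 1.3858 and 8/√176 = 0.6030.
SE(x̄₁ − x̄₂) = √(1.3858² + 0.6030²) = 1.5113 for independent samples with unequal variances.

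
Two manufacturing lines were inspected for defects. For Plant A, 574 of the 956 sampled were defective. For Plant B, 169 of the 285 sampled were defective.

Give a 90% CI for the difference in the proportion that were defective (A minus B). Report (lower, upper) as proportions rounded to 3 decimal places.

(-0.047, 0.062)

p̂₁ = 574/956 = 0.6004 and p̂₂ = 169/285 = 0.5930.
SE₁ = √(p̂₁(1−p̂₁)/n₁) = √(0.6004·0.3996/956) = 0.01584; SE₂ = √(0.5930·0.4070/285) = 0.02910.
Independent samples: SE of the difference = √(SE₁² + SE₂²) = √(0.0002509056 + 0.00084681) = 0.03313.
z* for 90% confidence is 1.645, so the margin of error is 1.645 × 0.03313 = 0.05450.
Point estimate p̂₁ − p̂₂ = 0.6004 − 0.5930 = 0.0074.
0.0074 ± 0.05450 → (-0.047, 0.062).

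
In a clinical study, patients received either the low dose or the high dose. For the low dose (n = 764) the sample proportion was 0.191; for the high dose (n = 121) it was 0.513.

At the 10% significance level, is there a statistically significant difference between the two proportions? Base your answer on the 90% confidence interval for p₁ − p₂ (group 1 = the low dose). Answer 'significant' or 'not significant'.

The two standard errors are √(0.1910×0.8090/764) = 0.01422 and √(0.5130×0.4870/121) = 0.04544.
Because the samples are independent, SE_diff = √(0.01422² + 0.04544²) = 0.04761.
Using z* = 1.645 for 90%, ME = 1.645 × 0.04761 = 0.07832.
p̂₁ − p̂₂ = -0.3220; interval -0.3220 ± 0.07832 gives (-0.40032, -0.24368).
The interval (-0.40032, -0.24368) does not contain 0, so the difference is significant.

significant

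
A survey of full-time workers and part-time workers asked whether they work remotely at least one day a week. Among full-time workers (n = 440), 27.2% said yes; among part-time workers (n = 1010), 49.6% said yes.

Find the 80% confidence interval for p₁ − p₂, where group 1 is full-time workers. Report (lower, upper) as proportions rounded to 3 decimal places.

(-0.258, -0.190)

Each SE is √(p̂(1−p̂)/n): √(0.2720·0.7280/440) = 0.02121 and √(0.4960·0.5040/1010) = 0.01573.
SE(p̂₁ − p̂₂) = √(SE₁² + SE₂²) = √(0.0004498641 + 0.0002474329) = 0.02641, since the two samples are independent.
At 80% confidence z* = 1.282; margin = 1.282 × 0.02641 = 0.03386.
The difference is 0.2720 − 0.4960 = -0.2240, so the interval is -0.2240 ± 0.03386 = (-0.258, -0.190).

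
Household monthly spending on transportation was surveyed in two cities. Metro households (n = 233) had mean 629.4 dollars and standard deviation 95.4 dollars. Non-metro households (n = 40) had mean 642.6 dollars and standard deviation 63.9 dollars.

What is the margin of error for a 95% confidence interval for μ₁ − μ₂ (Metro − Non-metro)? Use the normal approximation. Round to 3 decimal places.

Standard errors of each mean: 95.4/√233 = 6.2499 and 63.9/√40 = 10.1035.
SE(x̄₁ − x̄₂) = √(6.2499² + 10.1035²) = 11.8803 for independent samples with unequal variances.
With z* = 1.960, the margin is 1.960 × 11.8803 = 23.2854.

23.285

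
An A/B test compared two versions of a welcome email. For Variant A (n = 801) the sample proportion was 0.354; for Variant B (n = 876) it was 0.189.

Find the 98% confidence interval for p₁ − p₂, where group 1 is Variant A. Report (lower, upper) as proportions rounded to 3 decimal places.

(0.115, 0.215)

SE₁ = √(p̂₁(1−p̂₁)/n₁) = √(0.3540·0.6460/801) = 0.01690; SE₂ = √(0.1890·0.8110/876) = 0.01323.
Independent samples: SE of the difference = √(SE₁² + SE₂²) = √(0.00028561 + 0.0001750329) = 0.02146.
z* for 98% confidence is 2.326, so the margin of error is 2.326 × 0.02146 = 0.04992.
Point estimate p̂₁ − p̂₂ = 0.3540 − 0.1890 = 0.1650.
0.1650 ± 0.04992 → (0.115, 0.215).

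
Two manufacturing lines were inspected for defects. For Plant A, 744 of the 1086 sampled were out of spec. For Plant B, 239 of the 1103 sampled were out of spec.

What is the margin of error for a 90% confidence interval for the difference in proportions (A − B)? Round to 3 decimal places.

0.031

p̂₁ = 744/1086 = 0.6851 and p̂₂ = 239/1103 = 0.2167.
SE₁ = √(p̂₁(1−p̂₁)/n₁) = √(0.6851·0.3149/1086) = 0.01409; SE₂ = √(0.2167·0.7833/1103) = 0.01241.
Independent samples: SE of the difference = √(SE₁² + SE₂²) = √(0.0001985281 + 0.0001540081) = 0.01878.
z* for 90% confidence is 1.645, so the margin of error is 1.645 × 0.01878 = 0.03089.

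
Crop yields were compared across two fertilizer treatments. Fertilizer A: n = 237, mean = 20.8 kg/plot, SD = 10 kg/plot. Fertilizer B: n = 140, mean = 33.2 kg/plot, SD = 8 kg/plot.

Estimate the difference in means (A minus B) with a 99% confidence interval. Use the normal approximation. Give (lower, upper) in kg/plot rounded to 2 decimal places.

(-14.82, -9.98)

Per-group SEs: s₁/√n₁ = 10/√237 = 0.6496, s₂/√n₂ = 8/√140 = 0.6761.
Unpooled SE of the difference: √(0.42198016 + 0.45711121) = 0.9376.
Margin of error = z* · SE = 2.576 × 0.9376 = 2.4153.
x̄₁ − x̄₂ = 20.8 − 33.2 = -12.4000.
CI: -12.4000 ± 2.4153 = (-14.82, -9.98).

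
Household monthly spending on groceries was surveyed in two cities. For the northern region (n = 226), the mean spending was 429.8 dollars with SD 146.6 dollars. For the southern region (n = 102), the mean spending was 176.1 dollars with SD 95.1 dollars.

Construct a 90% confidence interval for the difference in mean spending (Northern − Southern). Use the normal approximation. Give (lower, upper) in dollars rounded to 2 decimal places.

(231.40, 276.00)

Standard errors of each mean: 146.6/√226 = 9.7517 and 95.1/√102 = 9.4163.
SE(x̄₁ − x̄₂) = √(9.7517² + 9.4163²) = 13.5559 for independent samples with unequal variances.
With z* = 1.645, the margin is 1.645 × 13.5559 = 22.2995.
x̄₁ − x̄₂ = 429.8 − 176.1 = 253.7000; the interval is 253.7000 ± 22.2995 = (231.40, 276.00).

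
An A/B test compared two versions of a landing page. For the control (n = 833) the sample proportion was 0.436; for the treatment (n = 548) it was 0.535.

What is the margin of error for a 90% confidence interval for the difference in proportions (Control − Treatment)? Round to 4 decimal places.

The two standard errors are √(0.4360×0.5640/833) = 0.01718 and √(0.5350×0.4650/548) = 0.02131.
Because the samples are independent, SE_diff = √(0.01718² + 0.02131²) = 0.02737.
Using z* = 1.645 for 90%, ME = 1.645 × 0.02737 = 0.04502.

0.0450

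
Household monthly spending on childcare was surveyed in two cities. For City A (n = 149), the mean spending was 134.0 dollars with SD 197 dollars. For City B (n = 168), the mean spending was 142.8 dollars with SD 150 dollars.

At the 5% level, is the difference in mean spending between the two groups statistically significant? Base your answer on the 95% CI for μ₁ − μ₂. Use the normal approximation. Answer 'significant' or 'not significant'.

not significant

Standard errors of each mean: 197/√149 = 16.1389 and 150/√168 = 11.5728.
SE(x̄₁ − x̄₂) = √(16.1389² + 11.5728²) = 19.8594 for independent samples with unequal variances.
With z* = 1.960, the margin is 1.960 × 19.8594 = 38.9244.
x̄₁ − x̄₂ = 134.0 − 142.8 = -8.8000; the interval is -8.8000 ± 38.9244 = (-47.7244, 30.1244).
The interval (-47.7244, 30.1244) contains 0, so the difference is not significant.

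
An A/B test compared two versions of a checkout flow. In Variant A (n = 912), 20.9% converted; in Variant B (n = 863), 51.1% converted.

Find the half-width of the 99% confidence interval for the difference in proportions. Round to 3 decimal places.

0.056

SE₁ = √(p̂₁(1−p̂₁)/n₁) = √(0.2090·0.7910/912) = 0.01346; SE₂ = √(0.5110·0.4890/863) = 0.01702.
Independent samples: SE of the difference = √(SE₁² + SE₂²) = √(0.0001811716 + 0.0002896804) = 0.02170.
z* for 99% confidence is 2.576, so the margin of error is 2.576 × 0.02170 = 0.05590.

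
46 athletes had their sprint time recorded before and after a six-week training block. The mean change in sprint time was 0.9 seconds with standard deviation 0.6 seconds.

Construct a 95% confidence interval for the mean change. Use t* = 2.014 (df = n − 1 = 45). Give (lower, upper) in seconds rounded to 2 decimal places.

Paired design: SE = s_d/√n = 0.6/√46 = 0.0885.
t* = 2.014; margin of error = 2.014 × 0.0885 = 0.1782.
0.9 ± 0.1782 → (0.72, 1.08).

(0.72, 1.08)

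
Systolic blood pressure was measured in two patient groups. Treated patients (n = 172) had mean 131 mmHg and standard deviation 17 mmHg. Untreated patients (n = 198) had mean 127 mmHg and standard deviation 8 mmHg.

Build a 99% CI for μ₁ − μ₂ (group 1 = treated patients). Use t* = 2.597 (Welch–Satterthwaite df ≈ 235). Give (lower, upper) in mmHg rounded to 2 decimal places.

(0.32, 7.68)

SE₁ = s₁/√n₁ = 17/√172 = 1.2962; SE₂ = 8/√198 = 0.5685.
Independent samples, unequal variances: SE_diff = √(SE₁² + SE₂²) = √(1.68013444 + 0.32319225) = 1.4154.
t* = 2.597, so margin of error = 2.597 × 1.4154 = 3.6758.
Difference in means = 131 − 127 = 4.0000.
4.0000 ± 3.6758 → (0.32, 7.68).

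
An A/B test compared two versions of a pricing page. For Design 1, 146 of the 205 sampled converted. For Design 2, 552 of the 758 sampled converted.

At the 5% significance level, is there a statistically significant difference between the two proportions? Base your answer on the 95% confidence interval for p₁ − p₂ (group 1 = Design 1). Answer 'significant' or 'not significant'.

First, p̂₁ = 146/205 = 0.7122; p̂₂ = 552/758 = 0.7282.
The two standard errors are √(0.7122×0.2878/205) = 0.03162 and √(0.7282×0.2718/758) = 0.01616.
Because the samples are independent, SE_diff = √(0.03162² + 0.01616²) = 0.03551.
Using z* = 1.960 for 95%, ME = 1.960 × 0.03551 = 0.06960.
p̂₁ − p̂₂ = -0.0160; interval -0.0160 ± 0.06960 gives (-0.08560, 0.05360).
The interval (-0.08560, 0.05360) contains 0, so the difference is not significant.

not significant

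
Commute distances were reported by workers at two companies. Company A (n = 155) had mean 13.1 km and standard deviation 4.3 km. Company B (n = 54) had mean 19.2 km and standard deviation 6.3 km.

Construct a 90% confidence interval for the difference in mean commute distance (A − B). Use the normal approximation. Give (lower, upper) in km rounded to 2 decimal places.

SE₁ = s₁/√n₁ = 4.3/√155 = 0.3454; SE₂ = 6.3/√54 = 0.8573.
Independent samples, unequal variances: SE_diff = √(SE₁² + SE₂²) = √(0.11930116 + 0.73496329) = 0.9243.
z* = 1.645, so margin of error = 1.645 × 0.9243 = 1.5205.
Difference in means = 13.1 − 19.2 = -6.1000.
-6.1000 ± 1.5205 → (-7.62, -4.58).

(-7.62, -4.58)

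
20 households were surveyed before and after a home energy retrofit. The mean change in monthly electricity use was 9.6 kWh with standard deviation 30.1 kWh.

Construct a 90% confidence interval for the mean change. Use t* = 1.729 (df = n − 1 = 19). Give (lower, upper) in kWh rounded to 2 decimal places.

(-2.04, 21.24)

This is a matched-pairs design, so SE = s_d/√n = 30.1/√20 = 6.7306.
Margin = 1.729 × 6.7306 = 11.6372; the interval is 9.6 ± 11.6372 = (-2.04, 21.24).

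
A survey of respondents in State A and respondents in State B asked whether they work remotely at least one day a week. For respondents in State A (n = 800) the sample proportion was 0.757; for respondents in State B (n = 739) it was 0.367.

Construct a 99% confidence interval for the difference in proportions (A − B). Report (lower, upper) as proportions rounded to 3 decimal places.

(0.330, 0.450)

The two standard errors are √(0.7570×0.2430/800) = 0.01516 and √(0.3670×0.6330/739) = 0.01773.
Because the samples are independent, SE_diff = √(0.01516² + 0.01773²) = 0.02333.
Using z* = 2.576 for 99%, ME = 2.576 × 0.02333 = 0.06010.
p̂₁ − p̂₂ = 0.3900; interval 0.3900 ± 0.06010 gives (0.330, 0.450).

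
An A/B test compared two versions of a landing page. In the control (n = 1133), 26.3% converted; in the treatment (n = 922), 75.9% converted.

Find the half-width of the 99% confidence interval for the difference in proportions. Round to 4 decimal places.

0.0495

SE₁ = √(p̂₁(1−p̂₁)/n₁) = √(0.2630·0.7370/1133) = 0.01308; SE₂ = √(0.7590·0.2410/922) = 0.01409.
Independent samples: SE of the difference = √(SE₁² + SE₂²) = √(0.0001710864 + 0.0001985281) = 0.01923.
z* for 99% confidence is 2.576, so the margin of error is 2.576 × 0.01923 = 0.04954.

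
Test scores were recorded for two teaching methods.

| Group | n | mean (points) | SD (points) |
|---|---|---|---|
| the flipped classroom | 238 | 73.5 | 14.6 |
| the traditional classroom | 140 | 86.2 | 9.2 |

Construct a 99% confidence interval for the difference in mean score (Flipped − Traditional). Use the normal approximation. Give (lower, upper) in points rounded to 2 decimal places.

(-15.86, -9.54)

Per-group SEs: s₁/√n₁ = 14.6/√238 = 0.9464, s₂/√n₂ = 9.2/√140 = 0.7775.
Unpooled SE of the difference: √(0.89567296 + 0.60450625) = 1.2248.
Margin of error = z* · SE = 2.576 × 1.2248 = 3.1551.
x̄₁ − x̄₂ = 73.5 − 86.2 = -12.7000.
CI: -12.7000 ± 3.1551 = (-15.86, -9.54).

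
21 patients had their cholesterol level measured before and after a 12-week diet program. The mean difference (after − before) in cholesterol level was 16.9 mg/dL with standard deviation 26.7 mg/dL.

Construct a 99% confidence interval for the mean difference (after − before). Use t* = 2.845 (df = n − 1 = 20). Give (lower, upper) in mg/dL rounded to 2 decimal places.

Paired design: SE = s_d/√n = 26.7/√21 = 5.8264.
t* = 2.845; margin of error = 2.845 × 5.8264 = 16.5761.
16.9 ± 16.5761 → (0.32, 33.48).

(0.32, 33.48)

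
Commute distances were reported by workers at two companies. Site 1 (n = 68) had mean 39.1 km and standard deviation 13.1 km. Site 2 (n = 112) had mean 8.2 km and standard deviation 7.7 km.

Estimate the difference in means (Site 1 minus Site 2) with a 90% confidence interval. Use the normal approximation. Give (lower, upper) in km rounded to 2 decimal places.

Per-group SEs: s₁/√n₁ = 13.1/√68 = 1.5886, s₂/√n₂ = 7.7/√112 = 0.7276.
Unpooled SE of the difference: √(2.52364996 + 0.52940176) = 1.7473.
Margin of error = z* · SE = 1.645 × 1.7473 = 2.8743.
x̄₁ − x̄₂ = 39.1 − 8.2 = 30.9000.
CI: 30.9000 ± 2.8743 = (28.03, 33.77).

(28.03, 33.77)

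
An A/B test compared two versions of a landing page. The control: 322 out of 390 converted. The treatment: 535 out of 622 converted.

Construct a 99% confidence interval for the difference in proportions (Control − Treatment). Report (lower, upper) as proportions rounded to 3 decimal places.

(-0.096, 0.027)

First, p̂₁ = 322/390 = 0.8256; p̂₂ = 535/622 = 0.8601.
The two standard errors are √(0.8256×0.1744/390) = 0.01921 and √(0.8601×0.1399/622) = 0.01391.
Because the samples are independent, SE_diff = √(0.01921² + 0.01391²) = 0.02372.
Using z* = 2.576 for 99%, ME = 2.576 × 0.02372 = 0.06110.
p̂₁ − p̂₂ = -0.0345; interval -0.0345 ± 0.06110 gives (-0.096, 0.027).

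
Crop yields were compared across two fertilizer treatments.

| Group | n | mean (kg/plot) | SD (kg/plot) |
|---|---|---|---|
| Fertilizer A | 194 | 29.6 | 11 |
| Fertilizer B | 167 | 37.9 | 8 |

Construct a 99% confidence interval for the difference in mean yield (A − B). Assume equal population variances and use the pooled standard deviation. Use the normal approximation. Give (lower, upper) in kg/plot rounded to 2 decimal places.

(-10.95, -5.65)

s_p = √[((n₁−1)s₁² + (n₂−1)s₂²)/(n₁+n₂−2)] = √[(193·11² + 166·8²)/359] = 9.7285.
SE = 9.7285·√(1/194 + 1/167) = 1.0269.
With z* = 2.576, margin = 2.576 × 1.0269 = 2.6453.
x̄₁ − x̄₂ = 29.6 − 37.9 = -8.3000; interval -8.3000 ± 2.6453 = (-10.95, -5.65).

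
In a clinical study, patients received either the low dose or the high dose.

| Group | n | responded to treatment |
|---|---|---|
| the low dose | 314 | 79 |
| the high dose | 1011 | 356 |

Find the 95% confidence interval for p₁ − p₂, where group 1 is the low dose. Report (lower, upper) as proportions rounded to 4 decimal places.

(-0.1568, -0.0442)

First, p̂₁ = 79/314 = 0.2516; p̂₂ = 356/1011 = 0.3521.
The two standard errors are √(0.2516×0.7484/314) = 0.02449 and √(0.3521×0.6479/1011) = 0.01502.
Because the samples are independent, SE_diff = √(0.02449² + 0.01502²) = 0.02873.
Using z* = 1.960 for 95%, ME = 1.960 × 0.02873 = 0.05631.
p̂₁ − p̂₂ = -0.1005; interval -0.1005 ± 0.05631 gives (-0.1568, -0.0442).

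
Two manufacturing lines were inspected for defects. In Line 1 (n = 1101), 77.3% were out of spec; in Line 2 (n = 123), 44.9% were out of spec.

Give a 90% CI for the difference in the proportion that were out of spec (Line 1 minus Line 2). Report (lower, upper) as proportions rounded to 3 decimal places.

(0.247, 0.401)

The two standard errors are √(0.7730×0.2270/1101) = 0.01262 and √(0.4490×0.5510/123) = 0.04485.
Because the samples are independent, SE_diff = √(0.01262² + 0.04485²) = 0.04659.
Using z* = 1.645 for 90%, ME = 1.645 × 0.04659 = 0.07664.
p̂₁ − p̂₂ = 0.3240; interval 0.3240 ± 0.07664 gives (0.247, 0.401).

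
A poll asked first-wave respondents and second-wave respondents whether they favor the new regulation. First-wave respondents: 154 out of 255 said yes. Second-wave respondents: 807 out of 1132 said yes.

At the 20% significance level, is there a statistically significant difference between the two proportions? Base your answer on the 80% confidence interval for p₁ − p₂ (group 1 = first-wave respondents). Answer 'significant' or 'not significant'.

significant

p̂₁ = 154/255 = 0.6039 and p̂₂ = 807/1132 = 0.7129.
SE₁ = √(p̂₁(1−p̂₁)/n₁) = √(0.6039·0.3961/255) = 0.03063; SE₂ = √(0.7129·0.2871/1132) = 0.01345.
Independent samples: SE of the difference = √(SE₁² + SE₂²) = √(0.0009381969 + 0.0001809025) = 0.03345.
z* for 80% confidence is 1.282, so the margin of error is 1.282 × 0.03345 = 0.04288.
Point estimate p̂₁ − p̂₂ = 0.6039 − 0.7129 = -0.1090.
-0.1090 ± 0.04288 → (-0.15188, -0.06612).
The interval (-0.15188, -0.06612) does not contain 0, so the difference is significant.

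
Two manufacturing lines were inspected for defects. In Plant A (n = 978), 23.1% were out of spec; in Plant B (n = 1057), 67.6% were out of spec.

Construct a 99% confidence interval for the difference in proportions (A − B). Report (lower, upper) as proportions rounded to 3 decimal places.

(-0.496, -0.394)

The two standard errors are √(0.2310×0.7690/978) = 0.01348 and √(0.6760×0.3240/1057) = 0.01439.
Because the samples are independent, SE_diff = √(0.01348² + 0.01439²) = 0.01972.
Using z* = 2.576 for 99%, ME = 2.576 × 0.01972 = 0.05080.
p̂₁ − p̂₂ = -0.4450; interval -0.4450 ± 0.05080 gives (-0.496, -0.394).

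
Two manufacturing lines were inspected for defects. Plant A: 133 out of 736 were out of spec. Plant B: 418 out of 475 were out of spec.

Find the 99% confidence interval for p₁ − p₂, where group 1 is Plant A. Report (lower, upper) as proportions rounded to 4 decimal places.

(-0.7523, -0.6463)

Sample proportions: 133/736 = 0.1807, 418/475 = 0.8800.
Each SE is √(p̂(1−p̂)/n): √(0.1807·0.8193/736) = 0.01418 and √(0.8800·0.1200/475) = 0.01491.
SE(p̂₁ − p̂₂) = √(SE₁² + SE₂²) = √(0.0002010724 + 0.0002223081) = 0.02058, since the two samples are independent.
At 99% confidence z* = 2.576; margin = 2.576 × 0.02058 = 0.05301.
The difference is 0.1807 − 0.8800 = -0.6993, so the interval is -0.6993 ± 0.05301 = (-0.7523, -0.6463).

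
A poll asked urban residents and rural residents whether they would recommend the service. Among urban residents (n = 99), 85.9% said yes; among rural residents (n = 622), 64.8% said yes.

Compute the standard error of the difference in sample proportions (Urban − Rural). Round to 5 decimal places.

SE₁ = √(p̂₁(1−p̂₁)/n₁) = √(0.8590·0.1410/99) = 0.03498; SE₂ = √(0.6480·0.3520/622) = 0.01915.
Independent samples: SE of the difference = √(SE₁² + SE₂²) = √(0.0012236004 + 0.0003667225) = 0.03988.

0.03988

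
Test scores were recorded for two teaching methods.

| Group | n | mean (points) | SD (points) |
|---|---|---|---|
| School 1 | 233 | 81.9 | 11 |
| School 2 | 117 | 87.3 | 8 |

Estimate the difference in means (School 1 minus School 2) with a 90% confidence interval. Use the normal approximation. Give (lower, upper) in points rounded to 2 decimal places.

SE₁ = s₁/√n₁ = 11/√233 = 0.7206; SE₂ = 8/√117 = 0.7396.
Independent samples, unequal variances: SE_diff = √(SE₁² + SE₂²) = √(0.51926436 + 0.54700816) = 1.0326.
z* = 1.645, so margin of error = 1.645 × 1.0326 = 1.6986.
Difference in means = 81.9 − 87.3 = -5.4000.
-5.4000 ± 1.6986 → (-7.10, -3.70).

(-7.10, -3.70)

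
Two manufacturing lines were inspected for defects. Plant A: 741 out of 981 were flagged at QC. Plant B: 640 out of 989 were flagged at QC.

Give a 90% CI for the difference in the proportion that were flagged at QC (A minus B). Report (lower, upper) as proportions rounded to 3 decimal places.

(0.075, 0.142)

Sample proportions: 741/981 = 0.7554, 640/989 = 0.6471.
Each SE is √(p̂(1−p̂)/n): √(0.7554·0.2446/981) = 0.01372 and √(0.6471·0.3529/989) = 0.01520.
SE(p̂₁ − p̂₂) = √(SE₁² + SE₂²) = √(0.0001882384 + 0.00023104) = 0.02048, since the two samples are independent.
At 90% confidence z* = 1.645; margin = 1.645 × 0.02048 = 0.03369.
The difference is 0.7554 − 0.6471 = 0.1083, so the interval is 0.1083 ± 0.03369 = (0.075, 0.142).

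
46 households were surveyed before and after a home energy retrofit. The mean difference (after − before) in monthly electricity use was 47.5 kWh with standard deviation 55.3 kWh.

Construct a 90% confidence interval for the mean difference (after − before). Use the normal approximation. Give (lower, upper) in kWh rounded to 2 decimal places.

(34.09, 60.91)

Paired design: SE = s_d/√n = 55.3/√46 = 8.1535.
z* = 1.645; margin of error = 1.645 × 8.1535 = 13.4125.
47.5 ± 13.4125 → (34.09, 60.91).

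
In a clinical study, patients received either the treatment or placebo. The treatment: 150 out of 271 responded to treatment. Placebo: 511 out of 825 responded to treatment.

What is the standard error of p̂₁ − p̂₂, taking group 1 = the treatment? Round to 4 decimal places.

0.0346

Sample proportions: 150/271 = 0.5535, 511/825 = 0.6194.
Each SE is √(p̂(1−p̂)/n): √(0.5535·0.4465/271) = 0.03020 and √(0.6194·0.3806/825) = 0.01690.
SE(p̂₁ − p̂₂) = √(SE₁² + SE₂²) = √(0.00091204 + 0.00028561) = 0.03461, since the two samples are independent.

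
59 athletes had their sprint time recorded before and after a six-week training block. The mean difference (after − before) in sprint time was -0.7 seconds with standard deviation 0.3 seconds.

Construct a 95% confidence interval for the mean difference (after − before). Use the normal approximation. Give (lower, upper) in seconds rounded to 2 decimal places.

This is a matched-pairs design, so SE = s_d/√n = 0.3/√59 = 0.0391.
Margin = 1.960 × 0.0391 = 0.0766; the interval is -0.7 ± 0.0766 = (-0.78, -0.62).

(-0.78, -0.62)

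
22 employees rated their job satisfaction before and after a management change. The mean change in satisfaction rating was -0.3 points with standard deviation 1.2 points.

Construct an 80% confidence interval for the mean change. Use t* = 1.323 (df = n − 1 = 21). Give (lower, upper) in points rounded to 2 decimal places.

Paired design: SE = s_d/√n = 1.2/√22 = 0.2558.
t* = 1.323; margin of error = 1.323 × 0.2558 = 0.3384.
-0.3 ± 0.3384 → (-0.64, 0.04).

(-0.64, 0.04)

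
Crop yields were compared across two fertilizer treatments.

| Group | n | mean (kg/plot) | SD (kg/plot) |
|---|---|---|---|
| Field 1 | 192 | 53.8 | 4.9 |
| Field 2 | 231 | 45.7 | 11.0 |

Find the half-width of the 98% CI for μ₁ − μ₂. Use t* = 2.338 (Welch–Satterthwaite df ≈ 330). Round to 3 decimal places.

1.883

Per-group SEs: s₁/√n₁ = 4.9/√192 = 0.3536, s₂/√n₂ = 11.0/√231 = 0.7237.
Unpooled SE of the difference: √(0.12503296 + 0.52374169) = 0.8055.
Margin of error = t* · SE = 2.338 × 0.8055 = 1.8833.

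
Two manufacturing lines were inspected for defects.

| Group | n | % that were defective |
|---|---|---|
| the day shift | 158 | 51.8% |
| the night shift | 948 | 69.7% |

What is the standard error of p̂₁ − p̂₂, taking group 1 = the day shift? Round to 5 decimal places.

The two standard errors are √(0.5180×0.4820/158) = 0.03975 and √(0.6970×0.3030/948) = 0.01493.
Because the samples are independent, SE_diff = √(0.03975² + 0.01493²) = 0.04246.

0.04246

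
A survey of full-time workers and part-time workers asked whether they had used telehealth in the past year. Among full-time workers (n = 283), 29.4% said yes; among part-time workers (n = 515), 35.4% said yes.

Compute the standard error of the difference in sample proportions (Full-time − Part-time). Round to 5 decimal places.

0.03431

SE₁ = √(p̂₁(1−p̂₁)/n₁) = √(0.2940·0.7060/283) = 0.02708; SE₂ = √(0.3540·0.6460/515) = 0.02107.
Independent samples: SE of the difference = √(SE₁² + SE₂²) = √(0.0007333264 + 0.0004439449) = 0.03431.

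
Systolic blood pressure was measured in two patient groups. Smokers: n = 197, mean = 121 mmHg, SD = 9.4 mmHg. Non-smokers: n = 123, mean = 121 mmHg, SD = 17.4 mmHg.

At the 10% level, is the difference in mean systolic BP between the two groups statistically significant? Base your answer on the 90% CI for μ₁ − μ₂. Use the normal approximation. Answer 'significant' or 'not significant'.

Standard errors of each mean: 9.4/√197 = 0.6697 and 17.4/√123 = 1.5689.
SE(x̄₁ − x̄₂) = √(0.6697² + 1.5689²) = 1.7059 for independent samples with unequal variances.
With z* = 1.645, the margin is 1.645 × 1.7059 = 2.8062.
x̄₁ − x̄₂ = 121 − 121 = 0.0000; the interval is 0.0000 ± 2.8062 = (-2.8062, 2.8062).
The interval (-2.8062, 2.8062) contains 0, so the difference is not significant.

not significant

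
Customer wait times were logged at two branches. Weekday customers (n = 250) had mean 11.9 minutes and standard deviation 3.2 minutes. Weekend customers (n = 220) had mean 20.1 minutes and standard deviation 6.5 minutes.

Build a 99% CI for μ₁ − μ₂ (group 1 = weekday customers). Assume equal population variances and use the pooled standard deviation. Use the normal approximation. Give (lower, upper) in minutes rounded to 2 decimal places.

(-9.40, -7.00)

s_p = √[((n₁−1)s₁² + (n₂−1)s₂²)/(n₁+n₂−2)] = √[(249·3.2² + 219·6.5²)/468] = 5.0219.
SE = 5.0219·√(1/250 + 1/220) = 0.4642.
With z* = 2.576, margin = 2.576 × 0.4642 = 1.1958.
x̄₁ − x̄₂ = 11.9 − 20.1 = -8.2000; interval -8.2000 ± 1.1958 = (-9.40, -7.00).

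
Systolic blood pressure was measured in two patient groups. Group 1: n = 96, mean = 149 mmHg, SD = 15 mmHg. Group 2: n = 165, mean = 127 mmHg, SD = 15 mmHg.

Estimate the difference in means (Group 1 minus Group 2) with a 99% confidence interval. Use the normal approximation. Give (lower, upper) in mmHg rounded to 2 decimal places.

(17.04, 26.96)

Per-group SEs: s₁/√n₁ = 15/√96 = 1.5309, s₂/√n₂ = 15/√165 = 1.1677.
Unpooled SE of the difference: √(2.34365481 + 1.36352329) = 1.9254.
Margin of error = z* · SE = 2.576 × 1.9254 = 4.9598.
x̄₁ − x̄₂ = 149 − 127 = 22.0000.
CI: 22.0000 ± 4.9598 = (17.04, 26.96).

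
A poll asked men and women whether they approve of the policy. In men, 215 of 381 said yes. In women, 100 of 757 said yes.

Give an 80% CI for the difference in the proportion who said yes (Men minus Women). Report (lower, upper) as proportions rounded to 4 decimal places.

(0.3960, 0.4684)

Sample proportions: 215/381 = 0.5643, 100/757 = 0.1321.
Each SE is √(p̂(1−p̂)/n): √(0.5643·0.4357/381) = 0.02540 and √(0.1321·0.8679/757) = 0.01231.
SE(p̂₁ − p̂₂) = √(SE₁² + SE₂²) = √(0.00064516 + 0.0001515361) = 0.02823, since the two samples are independent.
At 80% confidence z* = 1.282; margin = 1.282 × 0.02823 = 0.03619.
The difference is 0.5643 − 0.1321 = 0.4322, so the interval is 0.4322 ± 0.03619 = (0.3960, 0.4684).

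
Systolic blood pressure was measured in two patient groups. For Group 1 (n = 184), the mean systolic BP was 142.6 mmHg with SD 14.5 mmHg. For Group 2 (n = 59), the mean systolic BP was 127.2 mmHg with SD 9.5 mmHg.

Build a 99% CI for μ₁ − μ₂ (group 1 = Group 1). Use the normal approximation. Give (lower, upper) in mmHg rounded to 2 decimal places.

Per-group SEs: s₁/√n₁ = 14.5/√184 = 1.0690, s₂/√n₂ = 9.5/√59 = 1.2368.
Unpooled SE of the difference: √(1.142761 + 1.52967424) = 1.6348.
Margin of error = z* · SE = 2.576 × 1.6348 = 4.2112.
x̄₁ − x̄₂ = 142.6 − 127.2 = 15.4000.
CI: 15.4000 ± 4.2112 = (11.19, 19.61).

(11.19, 19.61)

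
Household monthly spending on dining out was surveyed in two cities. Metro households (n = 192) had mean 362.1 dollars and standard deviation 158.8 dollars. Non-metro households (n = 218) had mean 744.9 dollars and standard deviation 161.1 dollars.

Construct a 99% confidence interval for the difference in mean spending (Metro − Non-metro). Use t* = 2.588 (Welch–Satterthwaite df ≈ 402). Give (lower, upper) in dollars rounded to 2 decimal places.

Standard errors of each mean: 158.8/√192 = 11.4604 and 161.1/√218 = 10.9111.
SE(x̄₁ − x̄₂) = √(11.4604² + 10.9111²) = 15.8238 for independent samples with unequal variances.
With t* = 2.588, the margin is 2.588 × 15.8238 = 40.9520.
x̄₁ − x̄₂ = 362.1 − 744.9 = -382.8000; the interval is -382.8000 ± 40.9520 = (-423.75, -341.85).

(-423.75, -341.85)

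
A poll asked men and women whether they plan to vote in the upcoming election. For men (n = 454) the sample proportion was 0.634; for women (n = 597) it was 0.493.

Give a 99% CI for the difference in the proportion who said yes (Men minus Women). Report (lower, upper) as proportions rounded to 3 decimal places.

(0.062, 0.220)

The two standard errors are √(0.6340×0.3660/454) = 0.02261 and √(0.4930×0.5070/597) = 0.02046.
Because the samples are independent, SE_diff = √(0.02261² + 0.02046²) = 0.03049.
Using z* = 2.576 for 99%, ME = 2.576 × 0.03049 = 0.07854.
p̂₁ − p̂₂ = 0.1410; interval 0.1410 ± 0.07854 gives (0.062, 0.220).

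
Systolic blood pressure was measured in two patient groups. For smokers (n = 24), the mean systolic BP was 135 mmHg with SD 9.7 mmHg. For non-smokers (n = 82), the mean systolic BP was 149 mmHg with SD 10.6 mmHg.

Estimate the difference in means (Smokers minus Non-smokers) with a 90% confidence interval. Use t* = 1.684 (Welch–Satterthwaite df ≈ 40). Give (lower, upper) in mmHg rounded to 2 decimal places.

Per-group SEs: s₁/√n₁ = 9.7/√24 = 1.9800, s₂/√n₂ = 10.6/√82 = 1.1706.
Unpooled SE of the difference: √(3.9204 + 1.37030436) = 2.3002.
Margin of error = t* · SE = 1.684 × 2.3002 = 3.8735.
x̄₁ − x̄₂ = 135 − 149 = -14.0000.
CI: -14.0000 ± 3.8735 = (-17.87, -10.13).

(-17.87, -10.13)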